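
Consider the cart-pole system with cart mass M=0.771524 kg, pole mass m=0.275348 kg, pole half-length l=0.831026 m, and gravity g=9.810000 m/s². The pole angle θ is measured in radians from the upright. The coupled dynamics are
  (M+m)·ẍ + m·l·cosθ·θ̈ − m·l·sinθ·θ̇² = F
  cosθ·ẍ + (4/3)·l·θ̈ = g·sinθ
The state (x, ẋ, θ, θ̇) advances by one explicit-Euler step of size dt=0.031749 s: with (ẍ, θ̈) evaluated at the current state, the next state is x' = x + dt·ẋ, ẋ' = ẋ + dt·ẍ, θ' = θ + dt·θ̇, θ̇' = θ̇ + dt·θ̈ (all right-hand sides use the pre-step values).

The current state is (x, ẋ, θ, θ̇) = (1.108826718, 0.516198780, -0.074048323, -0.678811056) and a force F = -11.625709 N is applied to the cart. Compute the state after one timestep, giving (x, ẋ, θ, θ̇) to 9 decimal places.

sinθ=-0.073980672, cosθ=0.997259675
temp = (F + m·l·θ̇²·sinθ)/(M+m) = (-11.625709 + -0.007800324)/1.046872 = -11.112637766
θ̈ = (g·sinθ − cosθ·temp)/(l·(4/3 − m·cos²θ/(M+m))) = 11.627889986
ẍ = temp − m·l·θ̈·cosθ/(M+m) = -13.647253500
Euler: x'=1.108826718+0.031749·0.516198780=1.125215513, ẋ'=0.516198780+0.031749·-13.647253500=0.082912129
       θ'=-0.074048323+0.031749·-0.678811056=-0.095599895, θ̇'=-0.678811056+0.031749·11.627889986=-0.309637177

(1.125215513, 0.082912129, -0.095599895, -0.309637177)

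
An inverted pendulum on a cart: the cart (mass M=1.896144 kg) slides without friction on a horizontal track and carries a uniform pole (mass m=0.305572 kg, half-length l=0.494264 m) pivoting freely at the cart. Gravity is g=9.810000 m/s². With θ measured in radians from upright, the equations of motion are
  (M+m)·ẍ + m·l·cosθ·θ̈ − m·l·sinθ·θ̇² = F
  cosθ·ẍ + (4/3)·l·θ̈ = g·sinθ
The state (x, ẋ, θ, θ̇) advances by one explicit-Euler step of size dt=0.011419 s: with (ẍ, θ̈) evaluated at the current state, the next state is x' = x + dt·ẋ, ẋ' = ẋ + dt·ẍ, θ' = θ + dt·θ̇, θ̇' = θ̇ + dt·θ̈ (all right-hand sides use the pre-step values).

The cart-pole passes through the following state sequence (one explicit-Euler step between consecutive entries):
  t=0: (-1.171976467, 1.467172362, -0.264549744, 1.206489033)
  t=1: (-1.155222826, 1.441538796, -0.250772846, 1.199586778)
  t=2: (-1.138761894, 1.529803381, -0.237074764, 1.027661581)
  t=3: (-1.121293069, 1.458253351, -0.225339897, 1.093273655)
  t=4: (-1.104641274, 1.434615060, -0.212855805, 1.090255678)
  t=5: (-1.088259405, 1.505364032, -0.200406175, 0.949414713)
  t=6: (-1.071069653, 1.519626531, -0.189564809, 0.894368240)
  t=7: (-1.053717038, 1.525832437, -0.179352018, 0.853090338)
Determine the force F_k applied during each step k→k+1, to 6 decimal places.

F_0 = -4.973082 N
F_1 = 14.869533 N
F_2 = -12.914673 N
F_3 = -4.556310 N
F_4 = 11.858360 N
F_5 = 2.063577 N
F_6 = 0.683154 N

step 0→1:
  ẍ = (ẋ'−ẋ)/dt = (1.441538796−1.467172362)/0.011419 = -2.244817
  θ̈ = (θ̇'−θ̇)/dt = (1.199586778−1.206489033)/0.011419 = -0.604454
  sinθ=-0.261475, cosθ=0.965210
  F = (M+m)·ẍ + m·l·cosθ·θ̈ − m·l·sinθ·θ̇² = -4.942450 + -0.088117 − -0.057484 = -4.973082
step 1→2:
  ẍ = (ẋ'−ẋ)/dt = (1.529803381−1.441538796)/0.011419 = 7.729625
  θ̈ = (θ̇'−θ̇)/dt = (1.027661581−1.199586778)/0.011419 = -15.056064
  sinθ=-0.248153, cosθ=0.968721
  F = (M+m)·ẍ + m·l·cosθ·θ̈ − m·l·sinθ·θ̇² = 17.018439 + -2.202839 − -0.053933 = 14.869533
step 2→3:
  ẍ = (ẋ'−ẋ)/dt = (1.458253351−1.529803381)/0.011419 = -6.265875
  θ̈ = (θ̇'−θ̇)/dt = (1.093273655−1.027661581)/0.011419 = 5.745869
  sinθ=-0.234860, cosθ=0.972029
  F = (M+m)·ẍ + m·l·cosθ·θ̈ − m·l·sinθ·θ̇² = -13.795678 + 0.843544 − -0.037461 = -12.914673
step 3→4:
  ẍ = (ẋ'−ẋ)/dt = (1.434615060−1.458253351)/0.011419 = -2.070084
  θ̈ = (θ̇'−θ̇)/dt = (1.090255678−1.093273655)/0.011419 = -0.264294
  sinθ=-0.223438, cosθ=0.974718
  F = (M+m)·ẍ + m·l·cosθ·θ̈ − m·l·sinθ·θ̇² = -4.557737 + -0.038908 − -0.040335 = -4.556310
step 4→5:
  ẍ = (ẋ'−ẋ)/dt = (1.505364032−1.434615060)/0.011419 = 6.195724
  θ̈ = (θ̇'−θ̇)/dt = (0.949414713−1.090255678)/0.011419 = -12.333914
  sinθ=-0.211252, cosθ=0.977432
  F = (M+m)·ẍ + m·l·cosθ·θ̈ − m·l·sinθ·θ̇² = 13.641224 + -1.820790 − -0.037925 = 11.858360
step 5→6:
  ẍ = (ẋ'−ẋ)/dt = (1.519626531−1.505364032)/0.011419 = 1.249015
  θ̈ = (θ̇'−θ̇)/dt = (0.894368240−0.949414713)/0.011419 = -4.820604
  sinθ=-0.199067, cosθ=0.979986
  F = (M+m)·ẍ + m·l·cosθ·θ̈ − m·l·sinθ·θ̇² = 2.749976 + -0.713500 − -0.027101 = 2.063577
step 6→7:
  ẍ = (ẋ'−ẋ)/dt = (1.525832437−1.519626531)/0.011419 = 0.543472
  θ̈ = (θ̇'−θ̇)/dt = (0.853090338−0.894368240)/0.011419 = -3.614844
  sinθ=-0.188432, cosθ=0.982086
  F = (M+m)·ẍ + m·l·cosθ·θ̈ − m·l·sinθ·θ̇² = 1.196571 + -0.536181 − -0.022765 = 0.683154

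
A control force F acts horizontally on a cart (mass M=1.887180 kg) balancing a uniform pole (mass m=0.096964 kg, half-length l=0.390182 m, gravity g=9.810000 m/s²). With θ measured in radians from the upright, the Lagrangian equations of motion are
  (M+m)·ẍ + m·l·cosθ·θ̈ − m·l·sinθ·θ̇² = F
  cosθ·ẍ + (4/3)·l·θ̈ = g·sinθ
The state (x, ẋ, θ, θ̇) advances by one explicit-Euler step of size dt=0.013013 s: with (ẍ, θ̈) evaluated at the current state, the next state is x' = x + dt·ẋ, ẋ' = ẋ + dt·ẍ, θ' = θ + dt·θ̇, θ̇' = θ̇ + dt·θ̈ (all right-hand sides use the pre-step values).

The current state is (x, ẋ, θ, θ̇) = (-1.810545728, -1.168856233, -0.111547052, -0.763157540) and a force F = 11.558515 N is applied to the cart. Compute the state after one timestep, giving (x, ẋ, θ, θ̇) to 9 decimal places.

(-1.825756054, -1.089682317, -0.121478021, -0.941712993)

sinθ=-0.111315871, cosθ=0.993785076
temp = (F + m·l·θ̇²·sinθ)/(M+m) = (11.558515 + -0.002452806)/1.984144 = 5.824205397
θ̈ = (g·sinθ − cosθ·temp)/(l·(4/3 − m·cos²θ/(M+m))) = -13.721313530
ẍ = temp − m·l·θ̈·cosθ/(M+m) = 6.084216997
Euler: x'=-1.810545728+0.013013·-1.168856233=-1.825756054, ẋ'=-1.168856233+0.013013·6.084216997=-1.089682317
       θ'=-0.111547052+0.013013·-0.763157540=-0.121478021, θ̇'=-0.763157540+0.013013·-13.721313530=-0.941712993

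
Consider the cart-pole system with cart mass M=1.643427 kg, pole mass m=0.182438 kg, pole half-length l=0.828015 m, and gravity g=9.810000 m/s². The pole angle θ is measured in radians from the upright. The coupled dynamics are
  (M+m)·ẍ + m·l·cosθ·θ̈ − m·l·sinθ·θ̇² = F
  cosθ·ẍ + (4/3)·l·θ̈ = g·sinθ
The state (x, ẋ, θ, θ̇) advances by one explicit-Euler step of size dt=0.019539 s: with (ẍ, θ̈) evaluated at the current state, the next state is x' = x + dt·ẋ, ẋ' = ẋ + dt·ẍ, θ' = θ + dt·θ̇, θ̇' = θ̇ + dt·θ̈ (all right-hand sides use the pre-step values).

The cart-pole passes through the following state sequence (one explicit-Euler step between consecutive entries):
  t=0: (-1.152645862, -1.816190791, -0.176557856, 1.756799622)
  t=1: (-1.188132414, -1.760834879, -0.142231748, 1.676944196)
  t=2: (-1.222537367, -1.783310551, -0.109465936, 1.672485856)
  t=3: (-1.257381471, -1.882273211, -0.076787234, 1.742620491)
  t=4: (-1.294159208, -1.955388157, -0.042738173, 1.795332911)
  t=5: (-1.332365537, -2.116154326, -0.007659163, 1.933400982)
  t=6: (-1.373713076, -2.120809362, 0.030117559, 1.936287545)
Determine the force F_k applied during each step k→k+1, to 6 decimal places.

step 0→1:
  ẍ = (ẋ'−ẋ)/dt = (-1.760834879−-1.816190791)/0.019539 = 2.833099
  θ̈ = (θ̇'−θ̇)/dt = (1.676944196−1.756799622)/0.019539 = -4.086976
  sinθ=-0.175642, cosθ=0.984454
  F = (M+m)·ẍ + m·l·cosθ·θ̈ − m·l·sinθ·θ̇² = 5.172855 + -0.607787 − -0.081889 = 4.646958
step 1→2:
  ẍ = (ẋ'−ẋ)/dt = (-1.783310551−-1.760834879)/0.019539 = -1.150298
  θ̈ = (θ̇'−θ̇)/dt = (1.672485856−1.676944196)/0.019539 = -0.228176
  sinθ=-0.141753, cosθ=0.989902
  F = (M+m)·ẍ + m·l·cosθ·θ̈ − m·l·sinθ·θ̇² = -2.100289 + -0.034121 − -0.060217 = -2.074192
step 2→3:
  ẍ = (ẋ'−ẋ)/dt = (-1.882273211−-1.783310551)/0.019539 = -5.064878
  θ̈ = (θ̇'−θ̇)/dt = (1.742620491−1.672485856)/0.019539 = 3.589469
  sinθ=-0.109247, cosθ=0.994015
  F = (M+m)·ẍ + m·l·cosθ·θ̈ − m·l·sinθ·θ̇² = -9.247784 + 0.538985 − -0.046163 = -8.662637
step 3→4:
  ẍ = (ẋ'−ẋ)/dt = (-1.955388157−-1.882273211)/0.019539 = -3.742000
  θ̈ = (θ̇'−θ̇)/dt = (1.795332911−1.742620491)/0.019539 = 2.697805
  sinθ=-0.076712, cosθ=0.997053
  F = (M+m)·ẍ + m·l·cosθ·θ̈ − m·l·sinθ·θ̇² = -6.832388 + 0.406333 − -0.035190 = -6.390864
step 4→5:
  ẍ = (ẋ'−ẋ)/dt = (-2.116154326−-1.955388157)/0.019539 = -8.227963
  θ̈ = (θ̇'−θ̇)/dt = (1.933400982−1.795332911)/0.019539 = 7.066281
  sinθ=-0.042725, cosθ=0.999087
  F = (M+m)·ẍ + m·l·cosθ·θ̈ − m·l·sinθ·θ̇² = -15.023150 + 1.066468 − -0.020803 = -13.935879
step 5→6:
  ẍ = (ẋ'−ẋ)/dt = (-2.120809362−-2.116154326)/0.019539 = -0.238243
  θ̈ = (θ̇'−θ̇)/dt = (1.936287545−1.933400982)/0.019539 = 0.147733
  sinθ=-0.007659, cosθ=0.999971
  F = (M+m)·ẍ + m·l·cosθ·θ̈ − m·l·sinθ·θ̇² = -0.435000 + 0.022316 − -0.004325 = -0.408359

F_0 = 4.646958 N
F_1 = -2.074192 N
F_2 = -8.662637 N
F_3 = -6.390864 N
F_4 = -13.935879 N
F_5 = -0.408359 N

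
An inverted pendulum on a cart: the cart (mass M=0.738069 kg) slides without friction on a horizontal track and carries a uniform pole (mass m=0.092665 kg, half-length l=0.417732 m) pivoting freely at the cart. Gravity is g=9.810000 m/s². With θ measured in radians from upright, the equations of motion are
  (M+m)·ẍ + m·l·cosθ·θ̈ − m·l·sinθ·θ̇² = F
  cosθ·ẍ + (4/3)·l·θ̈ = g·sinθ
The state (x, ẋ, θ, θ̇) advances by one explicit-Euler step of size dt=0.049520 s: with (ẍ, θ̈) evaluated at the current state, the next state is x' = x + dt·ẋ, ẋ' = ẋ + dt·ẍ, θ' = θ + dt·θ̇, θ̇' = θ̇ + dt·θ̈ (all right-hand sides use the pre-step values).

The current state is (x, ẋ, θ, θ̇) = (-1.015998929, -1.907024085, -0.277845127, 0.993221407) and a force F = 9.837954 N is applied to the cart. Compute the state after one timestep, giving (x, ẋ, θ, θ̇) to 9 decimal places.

(-1.110434762, -1.260467729, -0.228660803, -0.362321509)

sinθ=-0.274284056, cosθ=0.961648718
temp = (F + m·l·θ̇²·sinθ)/(M+m) = (9.837954 + -0.010473846)/0.830734 = 11.829875934
θ̈ = (g·sinθ − cosθ·temp)/(l·(4/3 − m·cos²θ/(M+m))) = -27.373645317
ẍ = temp − m·l·θ̈·cosθ/(M+m) = 13.056469218
Euler: x'=-1.015998929+0.049520·-1.907024085=-1.110434762, ẋ'=-1.907024085+0.049520·13.056469218=-1.260467729
       θ'=-0.277845127+0.049520·0.993221407=-0.228660803, θ̇'=0.993221407+0.049520·-27.373645317=-0.362321509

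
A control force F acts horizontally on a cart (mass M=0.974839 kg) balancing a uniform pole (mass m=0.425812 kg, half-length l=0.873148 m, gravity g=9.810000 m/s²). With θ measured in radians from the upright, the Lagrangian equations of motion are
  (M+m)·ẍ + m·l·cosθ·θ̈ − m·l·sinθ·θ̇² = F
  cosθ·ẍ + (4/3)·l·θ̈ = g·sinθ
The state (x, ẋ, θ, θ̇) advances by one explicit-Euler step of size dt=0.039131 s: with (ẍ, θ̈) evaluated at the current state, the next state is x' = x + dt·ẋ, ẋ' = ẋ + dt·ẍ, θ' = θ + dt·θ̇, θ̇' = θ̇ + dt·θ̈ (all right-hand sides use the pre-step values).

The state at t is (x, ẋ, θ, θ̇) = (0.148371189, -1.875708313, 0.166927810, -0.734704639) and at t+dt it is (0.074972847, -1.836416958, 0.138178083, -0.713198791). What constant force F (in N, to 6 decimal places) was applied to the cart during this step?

F = 1.574539 N

ẍ = (ẋ'−ẋ)/dt = (-1.836416958−-1.875708313)/0.039131 = 1.004098
θ̈ = (θ̇'−θ̇)/dt = (-0.713198791−-0.734704639)/0.039131 = 0.549586
sinθ=0.166154, cosθ=0.986100
F = (M+m)·ẍ + m·l·cosθ·θ̈ − m·l·sinθ·θ̇² = 1.406391 + 0.201494 − 0.033346 = 1.574539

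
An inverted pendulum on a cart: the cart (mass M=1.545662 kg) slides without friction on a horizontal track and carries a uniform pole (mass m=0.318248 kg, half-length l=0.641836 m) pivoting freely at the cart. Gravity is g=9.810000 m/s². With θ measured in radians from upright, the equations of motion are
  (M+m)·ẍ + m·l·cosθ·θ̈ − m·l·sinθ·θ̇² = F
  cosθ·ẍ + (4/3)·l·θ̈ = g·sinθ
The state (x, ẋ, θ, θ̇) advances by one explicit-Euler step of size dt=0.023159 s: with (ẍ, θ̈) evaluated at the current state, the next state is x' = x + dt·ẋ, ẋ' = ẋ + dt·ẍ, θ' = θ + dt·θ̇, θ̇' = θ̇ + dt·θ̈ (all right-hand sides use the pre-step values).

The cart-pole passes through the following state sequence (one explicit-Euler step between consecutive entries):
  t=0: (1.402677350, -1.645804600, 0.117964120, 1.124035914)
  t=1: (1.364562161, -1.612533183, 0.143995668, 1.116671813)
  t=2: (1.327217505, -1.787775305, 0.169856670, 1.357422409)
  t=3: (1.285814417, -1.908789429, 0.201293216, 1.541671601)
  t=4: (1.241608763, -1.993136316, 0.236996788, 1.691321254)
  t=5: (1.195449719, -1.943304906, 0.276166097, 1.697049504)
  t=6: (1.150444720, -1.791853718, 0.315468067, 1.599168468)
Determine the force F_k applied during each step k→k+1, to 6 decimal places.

F_0 = 2.582916 N
F_1 = -12.039143 N
F_2 = -8.201528 N
F_3 = -5.592308 N
F_4 = 3.922515 N
F_5 = 11.198269 N

step 0→1:
  ẍ = (ẋ'−ẋ)/dt = (-1.612533183−-1.645804600)/0.023159 = 1.436652
  θ̈ = (θ̇'−θ̇)/dt = (1.116671813−1.124035914)/0.023159 = -0.317980
  sinθ=0.117691, cosθ=0.993050
  F = (M+m)·ẍ + m·l·cosθ·θ̈ − m·l·sinθ·θ̇² = 2.677790 + -0.064500 − 0.030373 = 2.582916
step 1→2:
  ẍ = (ẋ'−ẋ)/dt = (-1.787775305−-1.612533183)/0.023159 = -7.566912
  θ̈ = (θ̇'−θ̇)/dt = (1.357422409−1.116671813)/0.023159 = 10.395552
  sinθ=0.143499, cosθ=0.989651
  F = (M+m)·ẍ + m·l·cosθ·θ̈ − m·l·sinθ·θ̇² = -14.104044 + 2.101451 − 0.036550 = -12.039143
step 2→3:
  ẍ = (ẋ'−ẋ)/dt = (-1.908789429−-1.787775305)/0.023159 = -5.225361
  θ̈ = (θ̇'−θ̇)/dt = (1.541671601−1.357422409)/0.023159 = 7.955835
  sinθ=0.169041, cosθ=0.985609
  F = (M+m)·ẍ + m·l·cosθ·θ̈ − m·l·sinθ·θ̇² = -9.739602 + 1.601696 − 0.063623 = -8.201528
step 3→4:
  ẍ = (ẋ'−ẋ)/dt = (-1.993136316−-1.908789429)/0.023159 = -3.642078
  θ̈ = (θ̇'−θ̇)/dt = (1.691321254−1.541671601)/0.023159 = 6.461836
  sinθ=0.199937, cosθ=0.979809
  F = (M+m)·ẍ + m·l·cosθ·θ̈ − m·l·sinθ·θ̇² = -6.788506 + 1.293263 − 0.097066 = -5.592308
step 4→5:
  ẍ = (ẋ'−ẋ)/dt = (-1.943304906−-1.993136316)/0.023159 = 2.151708
  θ̈ = (θ̇'−θ̇)/dt = (1.697049504−1.691321254)/0.023159 = 0.247344
  sinθ=0.234784, cosθ=0.972047
  F = (M+m)·ẍ + m·l·cosθ·θ̈ − m·l·sinθ·θ̇² = 4.010590 + 0.049111 − 0.137186 = 3.922515
step 5→6:
  ẍ = (ẋ'−ẋ)/dt = (-1.791853718−-1.943304906)/0.023159 = 6.539626
  θ̈ = (θ̇'−θ̇)/dt = (1.599168468−1.697049504)/0.023159 = -4.226479
  sinθ=0.272669, cosθ=0.962108
  F = (M+m)·ẍ + m·l·cosθ·θ̈ − m·l·sinθ·θ̇² = 12.189273 + -0.830601 − 0.160404 = 11.198269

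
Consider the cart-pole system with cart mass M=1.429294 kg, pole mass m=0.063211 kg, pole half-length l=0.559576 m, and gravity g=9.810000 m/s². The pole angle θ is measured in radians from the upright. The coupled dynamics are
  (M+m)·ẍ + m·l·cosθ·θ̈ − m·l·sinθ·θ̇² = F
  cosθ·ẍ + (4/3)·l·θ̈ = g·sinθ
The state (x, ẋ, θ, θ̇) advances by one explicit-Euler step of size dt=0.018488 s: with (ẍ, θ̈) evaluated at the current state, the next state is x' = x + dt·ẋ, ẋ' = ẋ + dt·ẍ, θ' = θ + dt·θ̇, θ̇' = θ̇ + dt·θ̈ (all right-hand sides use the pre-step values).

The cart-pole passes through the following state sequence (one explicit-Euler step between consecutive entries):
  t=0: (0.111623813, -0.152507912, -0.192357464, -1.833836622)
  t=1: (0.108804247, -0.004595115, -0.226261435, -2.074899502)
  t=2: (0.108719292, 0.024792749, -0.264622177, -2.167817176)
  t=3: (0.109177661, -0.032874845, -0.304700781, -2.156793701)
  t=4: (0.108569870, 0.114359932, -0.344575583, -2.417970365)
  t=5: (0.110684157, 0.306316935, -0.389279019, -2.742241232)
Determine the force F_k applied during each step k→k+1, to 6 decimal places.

F_0 = 11.510794 N
F_1 = 2.233355 N
F_2 = -4.591576 N
F_3 = 11.458710 N
F_4 = 14.982292 N

step 0→1:
  ẍ = (ẋ'−ẋ)/dt = (-0.004595115−-0.152507912)/0.018488 = 8.000476
  θ̈ = (θ̇'−θ̇)/dt = (-2.074899502−-1.833836622)/0.018488 = -13.038884
  sinθ=-0.191173, cosθ=0.981556
  F = (M+m)·ẍ + m·l·cosθ·θ̈ − m·l·sinθ·θ̇² = 11.940750 + -0.452697 − -0.022741 = 11.510794
step 1→2:
  ẍ = (ẋ'−ẋ)/dt = (0.024792749−-0.004595115)/0.018488 = 1.589564
  θ̈ = (θ̇'−θ̇)/dt = (-2.167817176−-2.074899502)/0.018488 = -5.025837
  sinθ=-0.224336, cosθ=0.974512
  F = (M+m)·ẍ + m·l·cosθ·θ̈ − m·l·sinθ·θ̇² = 2.372433 + -0.173240 − -0.034162 = 2.233355
step 2→3:
  ẍ = (ẋ'−ẋ)/dt = (-0.032874845−0.024792749)/0.018488 = -3.119190
  θ̈ = (θ̇'−θ̇)/dt = (-2.156793701−-2.167817176)/0.018488 = 0.596250
  sinθ=-0.261545, cosθ=0.965191
  F = (M+m)·ẍ + m·l·cosθ·θ̈ − m·l·sinθ·θ̇² = -4.655407 + 0.020356 − -0.043475 = -4.591576
step 3→4:
  ẍ = (ẋ'−ẋ)/dt = (0.114359932−-0.032874845)/0.018488 = 7.963802
  θ̈ = (θ̇'−θ̇)/dt = (-2.417970365−-2.156793701)/0.018488 = -14.126821
  sinθ=-0.300008, cosθ=0.953937
  F = (M+m)·ẍ + m·l·cosθ·θ̈ − m·l·sinθ·θ̇² = 11.886015 + -0.476668 − -0.049363 = 11.458710
step 4→5:
  ẍ = (ẋ'−ẋ)/dt = (0.306316935−0.114359932)/0.018488 = 10.382789
  θ̈ = (θ̇'−θ̇)/dt = (-2.742241232−-2.417970365)/0.018488 = -17.539532
  sinθ=-0.337797, cosθ=0.941219
  F = (M+m)·ẍ + m·l·cosθ·θ̈ − m·l·sinθ·θ̇² = 15.496364 + -0.583929 − -0.069857 = 14.982292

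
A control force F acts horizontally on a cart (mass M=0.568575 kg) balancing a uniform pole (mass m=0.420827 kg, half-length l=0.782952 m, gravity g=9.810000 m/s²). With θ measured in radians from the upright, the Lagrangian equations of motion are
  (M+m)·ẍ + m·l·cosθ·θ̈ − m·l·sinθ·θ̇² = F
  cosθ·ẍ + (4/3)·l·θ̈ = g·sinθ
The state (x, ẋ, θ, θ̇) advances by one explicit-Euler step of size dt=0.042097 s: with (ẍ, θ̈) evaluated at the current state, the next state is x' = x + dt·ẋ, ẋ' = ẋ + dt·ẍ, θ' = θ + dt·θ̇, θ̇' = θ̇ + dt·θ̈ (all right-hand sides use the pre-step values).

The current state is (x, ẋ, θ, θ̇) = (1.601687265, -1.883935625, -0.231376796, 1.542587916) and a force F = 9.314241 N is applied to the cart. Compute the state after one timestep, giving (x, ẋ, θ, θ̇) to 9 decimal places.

sinθ=-0.229317847, cosθ=0.973351594
temp = (F + m·l·θ̇²·sinθ)/(M+m) = (9.314241 + -0.179794515)/0.989402 = 9.232290297
θ̈ = (g·sinθ − cosθ·temp)/(l·(4/3 − m·cos²θ/(M+m))) = -15.424746483
ẍ = temp − m·l·θ̈·cosθ/(M+m) = 14.232102925
Euler: x'=1.601687265+0.042097·-1.883935625=1.522379227, ẋ'=-1.883935625+0.042097·14.232102925=-1.284806788
       θ'=-0.231376796+0.042097·1.542587916=-0.166438473, θ̇'=1.542587916+0.042097·-15.424746483=0.893252363

(1.522379227, -1.284806788, -0.166438473, 0.893252363)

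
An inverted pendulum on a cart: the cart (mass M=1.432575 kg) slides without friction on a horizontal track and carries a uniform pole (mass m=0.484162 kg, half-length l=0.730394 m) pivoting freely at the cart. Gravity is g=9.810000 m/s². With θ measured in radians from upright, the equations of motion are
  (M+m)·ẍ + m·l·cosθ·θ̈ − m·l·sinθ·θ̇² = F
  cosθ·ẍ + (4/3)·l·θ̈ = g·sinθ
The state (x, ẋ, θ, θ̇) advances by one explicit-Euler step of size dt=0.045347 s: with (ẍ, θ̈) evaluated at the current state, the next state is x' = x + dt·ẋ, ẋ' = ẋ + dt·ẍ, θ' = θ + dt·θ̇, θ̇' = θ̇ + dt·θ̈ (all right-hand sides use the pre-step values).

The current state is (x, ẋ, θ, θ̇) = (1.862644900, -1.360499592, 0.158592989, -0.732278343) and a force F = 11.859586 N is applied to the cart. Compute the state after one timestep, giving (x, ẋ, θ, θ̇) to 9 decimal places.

sinθ=0.157929010, cosθ=0.987450469
temp = (F + m·l·θ̇²·sinθ)/(M+m) = (11.859586 + 0.029947611)/1.916737 = 6.203007304
θ̈ = (g·sinθ − cosθ·temp)/(l·(4/3 − m·cos²θ/(M+m))) = -5.763326106
ẍ = temp − m·l·θ̈·cosθ/(M+m) = 7.252970038
Euler: x'=1.862644900+0.045347·-1.360499592=1.800950325, ẋ'=-1.360499592+0.045347·7.252970038=-1.031599160
       θ'=0.158592989+0.045347·-0.732278343=0.125386363, θ̇'=-0.732278343+0.045347·-5.763326106=-0.993627892

(1.800950325, -1.031599160, 0.125386363, -0.993627892)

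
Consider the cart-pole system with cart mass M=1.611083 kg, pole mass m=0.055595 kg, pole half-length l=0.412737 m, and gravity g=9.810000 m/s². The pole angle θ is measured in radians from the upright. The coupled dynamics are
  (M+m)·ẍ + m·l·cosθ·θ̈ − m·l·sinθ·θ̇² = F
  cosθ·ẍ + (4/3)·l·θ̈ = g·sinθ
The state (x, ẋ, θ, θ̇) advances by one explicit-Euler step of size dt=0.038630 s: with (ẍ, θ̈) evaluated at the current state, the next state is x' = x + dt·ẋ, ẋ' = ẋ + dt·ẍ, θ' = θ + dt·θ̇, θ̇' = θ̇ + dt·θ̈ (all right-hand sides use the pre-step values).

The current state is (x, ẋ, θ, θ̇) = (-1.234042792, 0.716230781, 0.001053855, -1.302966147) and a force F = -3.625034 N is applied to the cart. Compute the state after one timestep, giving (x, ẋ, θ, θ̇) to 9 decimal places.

(-1.206374797, 0.630045120, -0.049279727, -1.145629304)

sinθ=0.001053855, cosθ=0.999999445
temp = (F + m·l·θ̇²·sinθ)/(M+m) = (-3.625034 + 0.000041054)/1.666678 = -2.174980978
θ̈ = (g·sinθ − cosθ·temp)/(l·(4/3 − m·cos²θ/(M+m))) = 4.072918528
ẍ = temp − m·l·θ̈·cosθ/(M+m) = -2.231055156
Euler: x'=-1.234042792+0.038630·0.716230781=-1.206374797, ẋ'=0.716230781+0.038630·-2.231055156=0.630045120
       θ'=0.001053855+0.038630·-1.302966147=-0.049279727, θ̇'=-1.302966147+0.038630·4.072918528=-1.145629304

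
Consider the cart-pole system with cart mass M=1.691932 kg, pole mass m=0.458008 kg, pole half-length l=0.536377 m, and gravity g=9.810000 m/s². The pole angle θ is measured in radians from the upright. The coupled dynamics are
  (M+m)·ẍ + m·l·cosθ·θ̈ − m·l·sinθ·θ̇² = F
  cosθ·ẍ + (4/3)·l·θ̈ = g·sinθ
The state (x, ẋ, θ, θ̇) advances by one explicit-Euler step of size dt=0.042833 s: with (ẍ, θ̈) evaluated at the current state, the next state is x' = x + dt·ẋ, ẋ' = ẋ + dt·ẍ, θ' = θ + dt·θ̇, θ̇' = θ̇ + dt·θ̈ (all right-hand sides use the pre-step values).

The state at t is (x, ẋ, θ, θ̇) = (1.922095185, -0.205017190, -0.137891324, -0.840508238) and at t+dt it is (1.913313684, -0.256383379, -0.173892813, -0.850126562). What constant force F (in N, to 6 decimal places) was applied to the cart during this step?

ẍ = (ẋ'−ẋ)/dt = (-0.256383379−-0.205017190)/0.042833 = -1.199220
θ̈ = (θ̇'−θ̇)/dt = (-0.850126562−-0.840508238)/0.042833 = -0.224554
sinθ=-0.137455, cosθ=0.990508
F = (M+m)·ẍ + m·l·cosθ·θ̈ − m·l·sinθ·θ̇² = -2.578251 + -0.054641 − -0.023855 = -2.609037

F = -2.609037 N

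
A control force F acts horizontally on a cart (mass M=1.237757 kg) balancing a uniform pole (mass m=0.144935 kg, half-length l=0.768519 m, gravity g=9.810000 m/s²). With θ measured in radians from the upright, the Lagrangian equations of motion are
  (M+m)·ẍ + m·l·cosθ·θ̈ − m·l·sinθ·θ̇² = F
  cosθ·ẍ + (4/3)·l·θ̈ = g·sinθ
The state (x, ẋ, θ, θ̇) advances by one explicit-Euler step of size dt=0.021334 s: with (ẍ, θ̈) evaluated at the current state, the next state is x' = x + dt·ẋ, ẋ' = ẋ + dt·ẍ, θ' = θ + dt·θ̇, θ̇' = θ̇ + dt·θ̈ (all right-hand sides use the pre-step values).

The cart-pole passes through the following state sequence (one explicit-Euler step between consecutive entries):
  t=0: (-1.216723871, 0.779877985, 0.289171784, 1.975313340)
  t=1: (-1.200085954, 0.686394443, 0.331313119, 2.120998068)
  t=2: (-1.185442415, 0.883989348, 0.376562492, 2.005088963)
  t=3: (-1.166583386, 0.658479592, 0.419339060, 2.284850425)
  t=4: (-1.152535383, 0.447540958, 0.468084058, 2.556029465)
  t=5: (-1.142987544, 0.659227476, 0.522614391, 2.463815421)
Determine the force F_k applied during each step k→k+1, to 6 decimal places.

step 0→1:
  ẍ = (ẋ'−ẋ)/dt = (0.686394443−0.779877985)/0.021334 = -4.381904
  θ̈ = (θ̇'−θ̇)/dt = (2.120998068−1.975313340)/0.021334 = 6.828758
  sinθ=0.285158, cosθ=0.958480
  F = (M+m)·ẍ + m·l·cosθ·θ̈ − m·l·sinθ·θ̇² = -6.058824 + 0.729042 − 0.123933 = -5.453714
step 1→2:
  ẍ = (ẋ'−ẋ)/dt = (0.883989348−0.686394443)/0.021334 = 9.261972
  θ̈ = (θ̇'−θ̇)/dt = (2.005088963−2.120998068)/0.021334 = -5.433069
  sinθ=0.325285, cosθ=0.945616
  F = (M+m)·ẍ + m·l·cosθ·θ̈ − m·l·sinθ·θ̇² = 12.806454 + -0.572253 − 0.162994 = 12.071207
step 2→3:
  ẍ = (ẋ'−ẋ)/dt = (0.658479592−0.883989348)/0.021334 = -10.570439
  θ̈ = (θ̇'−θ̇)/dt = (2.284850425−2.005088963)/0.021334 = 13.113409
  sinθ=0.367726, cosθ=0.929934
  F = (M+m)·ẍ + m·l·cosθ·θ̈ − m·l·sinθ·θ̇² = -14.615662 + 1.358300 − 0.164672 = -13.422034
step 3→4:
  ẍ = (ẋ'−ẋ)/dt = (0.447540958−0.658479592)/0.021334 = -9.887440
  θ̈ = (θ̇'−θ̇)/dt = (2.556029465−2.284850425)/0.021334 = 12.711120
  sinθ=0.407157, cosθ=0.913358
  F = (M+m)·ẍ + m·l·cosθ·θ̈ − m·l·sinθ·θ̇² = -13.671284 + 1.293162 − 0.236758 = -12.614880
step 4→5:
  ẍ = (ẋ'−ẋ)/dt = (0.659227476−0.447540958)/0.021334 = 9.922495
  θ̈ = (θ̇'−θ̇)/dt = (2.463815421−2.556029465)/0.021334 = -4.322398
  sinθ=0.451177, cosθ=0.892434
  F = (M+m)·ẍ + m·l·cosθ·θ̈ − m·l·sinθ·θ̇² = 13.719755 + -0.429664 − 0.328327 = 12.961764

F_0 = -5.453714 N
F_1 = 12.071207 N
F_2 = -13.422034 N
F_3 = -12.614880 N
F_4 = 12.961764 N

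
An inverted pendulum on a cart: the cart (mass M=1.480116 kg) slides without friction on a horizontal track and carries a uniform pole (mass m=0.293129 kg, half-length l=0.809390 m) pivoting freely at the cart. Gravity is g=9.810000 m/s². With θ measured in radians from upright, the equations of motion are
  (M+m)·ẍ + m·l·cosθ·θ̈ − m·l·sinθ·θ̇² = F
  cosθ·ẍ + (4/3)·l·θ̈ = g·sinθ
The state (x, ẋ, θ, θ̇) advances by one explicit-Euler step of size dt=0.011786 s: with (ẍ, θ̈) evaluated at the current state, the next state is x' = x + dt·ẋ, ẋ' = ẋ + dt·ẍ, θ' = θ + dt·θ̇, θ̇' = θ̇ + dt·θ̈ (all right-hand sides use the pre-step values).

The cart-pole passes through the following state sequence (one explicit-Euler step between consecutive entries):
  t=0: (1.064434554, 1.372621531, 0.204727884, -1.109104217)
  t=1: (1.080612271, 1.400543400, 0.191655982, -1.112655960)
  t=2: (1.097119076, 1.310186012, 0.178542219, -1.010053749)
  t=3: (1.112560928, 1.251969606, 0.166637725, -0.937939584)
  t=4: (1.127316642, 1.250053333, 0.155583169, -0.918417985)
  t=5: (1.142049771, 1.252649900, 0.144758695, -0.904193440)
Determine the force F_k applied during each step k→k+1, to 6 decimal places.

step 0→1:
  ẍ = (ẋ'−ẋ)/dt = (1.400543400−1.372621531)/0.011786 = 2.369071
  θ̈ = (θ̇'−θ̇)/dt = (-1.112655960−-1.109104217)/0.011786 = -0.301353
  sinθ=0.203301, cosθ=0.979116
  F = (M+m)·ẍ + m·l·cosθ·θ̈ − m·l·sinθ·θ̇² = 4.200943 + -0.070005 − 0.059334 = 4.071605
step 1→2:
  ẍ = (ẋ'−ẋ)/dt = (1.310186012−1.400543400)/0.011786 = -7.666502
  θ̈ = (θ̇'−θ̇)/dt = (-1.010053749−-1.112655960)/0.011786 = 8.705431
  sinθ=0.190485, cosθ=0.981690
  F = (M+m)·ẍ + m·l·cosθ·θ̈ − m·l·sinθ·θ̇² = -13.594586 + 2.027596 − 0.055950 = -11.622940
step 2→3:
  ẍ = (ẋ'−ẋ)/dt = (1.251969606−1.310186012)/0.011786 = -4.939454
  θ̈ = (θ̇'−θ̇)/dt = (-0.937939584−-1.010053749)/0.011786 = 6.118629
  sinθ=0.177595, cosθ=0.984104
  F = (M+m)·ẍ + m·l·cosθ·θ̈ − m·l·sinθ·θ̇² = -8.758862 + 1.428603 − 0.042987 = -7.373246
step 3→4:
  ẍ = (ẋ'−ẋ)/dt = (1.250053333−1.251969606)/0.011786 = -0.162589
  θ̈ = (θ̇'−θ̇)/dt = (-0.918417985−-0.937939584)/0.011786 = 1.656338
  sinθ=0.165868, cosθ=0.986148
  F = (M+m)·ẍ + m·l·cosθ·θ̈ − m·l·sinθ·θ̇² = -0.288310 + 0.387532 − 0.034620 = 0.064602
step 4→5:
  ẍ = (ẋ'−ẋ)/dt = (1.252649900−1.250053333)/0.011786 = 0.220309
  θ̈ = (θ̇'−θ̇)/dt = (-0.904193440−-0.918417985)/0.011786 = 1.206902
  sinθ=0.154956, cosθ=0.987921
  F = (M+m)·ẍ + m·l·cosθ·θ̈ − m·l·sinθ·θ̇² = 0.390663 + 0.282886 − 0.031010 = 0.642538

F_0 = 4.071605 N
F_1 = -11.622940 N
F_2 = -7.373246 N
F_3 = 0.064602 N
F_4 = 0.642538 N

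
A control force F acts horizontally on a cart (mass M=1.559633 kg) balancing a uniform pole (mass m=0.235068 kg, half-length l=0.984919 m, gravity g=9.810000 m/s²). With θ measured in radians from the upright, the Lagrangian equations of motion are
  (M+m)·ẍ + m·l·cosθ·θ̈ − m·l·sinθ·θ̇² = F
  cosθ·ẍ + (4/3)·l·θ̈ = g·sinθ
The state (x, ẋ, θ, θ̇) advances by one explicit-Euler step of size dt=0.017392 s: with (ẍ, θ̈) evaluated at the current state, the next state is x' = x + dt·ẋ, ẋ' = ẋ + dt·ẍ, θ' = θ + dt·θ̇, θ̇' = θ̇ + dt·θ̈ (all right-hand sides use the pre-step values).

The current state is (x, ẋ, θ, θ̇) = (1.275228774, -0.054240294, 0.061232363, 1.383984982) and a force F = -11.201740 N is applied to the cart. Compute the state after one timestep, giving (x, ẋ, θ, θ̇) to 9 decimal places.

sinθ=0.061194106, cosθ=0.998125885
temp = (F + m·l·θ̇²·sinθ)/(M+m) = (-11.201740 + 0.027137284)/1.794701 = -6.226442575
θ̈ = (g·sinθ − cosθ·temp)/(l·(4/3 − m·cos²θ/(M+m))) = 5.752561948
ẍ = temp − m·l·θ̈·cosθ/(M+m) = -6.967153151
Euler: x'=1.275228774+0.017392·-0.054240294=1.274285427, ẋ'=-0.054240294+0.017392·-6.967153151=-0.175413022
       θ'=0.061232363+0.017392·1.383984982=0.085302630, θ̇'=1.383984982+0.017392·5.752561948=1.484033539

(1.274285427, -0.175413022, 0.085302630, 1.484033539)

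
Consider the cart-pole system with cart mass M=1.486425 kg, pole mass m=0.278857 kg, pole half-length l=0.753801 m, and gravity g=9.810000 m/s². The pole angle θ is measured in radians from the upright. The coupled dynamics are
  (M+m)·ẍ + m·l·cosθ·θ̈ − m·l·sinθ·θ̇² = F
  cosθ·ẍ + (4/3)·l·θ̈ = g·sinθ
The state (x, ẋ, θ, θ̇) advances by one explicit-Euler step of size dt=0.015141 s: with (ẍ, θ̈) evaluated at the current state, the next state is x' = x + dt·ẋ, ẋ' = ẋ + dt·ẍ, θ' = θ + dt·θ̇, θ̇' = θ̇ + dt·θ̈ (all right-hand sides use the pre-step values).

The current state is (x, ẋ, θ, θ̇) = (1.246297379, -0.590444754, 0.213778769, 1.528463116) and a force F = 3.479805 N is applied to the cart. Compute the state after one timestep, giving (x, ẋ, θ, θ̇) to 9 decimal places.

(1.237357455, -0.559896625, 0.236921229, 1.530113949)

sinθ=0.212154156, cosθ=0.977236212
temp = (F + m·l·θ̇²·sinθ)/(M+m) = (3.479805 + 0.104183689)/1.765282 = 2.030264110
θ̈ = (g·sinθ − cosθ·temp)/(l·(4/3 − m·cos²θ/(M+m))) = 0.109030671
ẍ = temp − m·l·θ̈·cosθ/(M+m) = 2.017576717
Euler: x'=1.246297379+0.015141·-0.590444754=1.237357455, ẋ'=-0.590444754+0.015141·2.017576717=-0.559896625
       θ'=0.213778769+0.015141·1.528463116=0.236921229, θ̇'=1.528463116+0.015141·0.109030671=1.530113949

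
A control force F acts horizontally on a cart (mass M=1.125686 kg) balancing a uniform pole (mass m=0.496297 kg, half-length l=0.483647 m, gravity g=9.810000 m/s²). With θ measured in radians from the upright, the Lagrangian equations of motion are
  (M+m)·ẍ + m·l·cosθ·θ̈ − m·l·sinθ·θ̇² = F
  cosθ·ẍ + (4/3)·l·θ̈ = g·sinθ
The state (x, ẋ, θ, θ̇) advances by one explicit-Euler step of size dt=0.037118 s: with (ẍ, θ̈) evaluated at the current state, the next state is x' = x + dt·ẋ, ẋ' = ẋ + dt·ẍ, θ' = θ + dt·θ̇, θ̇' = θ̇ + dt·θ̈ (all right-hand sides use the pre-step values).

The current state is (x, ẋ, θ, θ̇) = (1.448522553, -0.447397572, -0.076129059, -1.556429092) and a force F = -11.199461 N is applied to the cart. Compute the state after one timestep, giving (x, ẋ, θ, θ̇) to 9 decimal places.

(1.431916050, -0.772551589, -0.133900594, -1.096612871)

sinθ=-0.076055544, cosθ=0.997103582
temp = (F + m·l·θ̇²·sinθ)/(M+m) = (-11.199461 + -0.044224172)/1.621983 = -6.932061046
θ̈ = (g·sinθ − cosθ·temp)/(l·(4/3 − m·cos²θ/(M+m))) = 12.387957881
ẍ = temp − m·l·θ̈·cosθ/(M+m) = -8.760009087
Euler: x'=1.448522553+0.037118·-0.447397572=1.431916050, ẋ'=-0.447397572+0.037118·-8.760009087=-0.772551589
       θ'=-0.076129059+0.037118·-1.556429092=-0.133900594, θ̇'=-1.556429092+0.037118·12.387957881=-1.096612871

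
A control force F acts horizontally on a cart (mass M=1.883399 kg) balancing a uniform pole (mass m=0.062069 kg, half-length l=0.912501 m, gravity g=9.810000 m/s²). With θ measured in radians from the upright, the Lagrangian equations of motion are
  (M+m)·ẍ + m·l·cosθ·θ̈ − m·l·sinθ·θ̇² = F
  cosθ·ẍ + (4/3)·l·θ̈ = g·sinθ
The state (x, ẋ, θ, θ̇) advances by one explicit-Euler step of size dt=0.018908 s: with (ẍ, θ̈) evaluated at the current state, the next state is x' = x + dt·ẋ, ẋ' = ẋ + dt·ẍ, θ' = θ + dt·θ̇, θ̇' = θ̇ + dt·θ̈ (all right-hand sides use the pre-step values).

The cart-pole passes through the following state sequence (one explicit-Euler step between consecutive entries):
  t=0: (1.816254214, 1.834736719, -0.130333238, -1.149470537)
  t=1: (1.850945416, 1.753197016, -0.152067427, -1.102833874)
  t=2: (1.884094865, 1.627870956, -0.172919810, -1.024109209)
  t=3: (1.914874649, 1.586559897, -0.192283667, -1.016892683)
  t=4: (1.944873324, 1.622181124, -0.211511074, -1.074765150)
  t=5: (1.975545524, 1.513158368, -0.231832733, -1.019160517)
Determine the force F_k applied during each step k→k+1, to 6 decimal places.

F_0 = -8.241484 N
F_1 = -12.651427 N
F_2 = -4.219032 N
F_3 = 3.506146 N
F_4 = -11.040905 N

step 0→1:
  ẍ = (ẋ'−ẋ)/dt = (1.753197016−1.834736719)/0.018908 = -4.312445
  θ̈ = (θ̇'−θ̇)/dt = (-1.102833874−-1.149470537)/0.018908 = 2.466504
  sinθ=-0.129965, cosθ=0.991519
  F = (M+m)·ẍ + m·l·cosθ·θ̈ − m·l·sinθ·θ̇² = -8.389723 + 0.138513 − -0.009726 = -8.241484
step 1→2:
  ẍ = (ẋ'−ẋ)/dt = (1.627870956−1.753197016)/0.018908 = -6.628203
  θ̈ = (θ̇'−θ̇)/dt = (-1.024109209−-1.102833874)/0.018908 = 4.163564
  sinθ=-0.151482, cosθ=0.988460
  F = (M+m)·ẍ + m·l·cosθ·θ̈ − m·l·sinθ·θ̇² = -12.894957 + 0.233095 − -0.010435 = -12.651427
step 2→3:
  ẍ = (ẋ'−ẋ)/dt = (1.586559897−1.627870956)/0.018908 = -2.184846
  θ̈ = (θ̇'−θ̇)/dt = (-1.016892683−-1.024109209)/0.018908 = 0.381665
  sinθ=-0.172059, cosθ=0.985087
  F = (M+m)·ẍ + m·l·cosθ·θ̈ − m·l·sinθ·θ̇² = -4.250547 + 0.021294 − -0.010221 = -4.219032
step 3→4:
  ẍ = (ẋ'−ẋ)/dt = (1.622181124−1.586559897)/0.018908 = 1.883924
  θ̈ = (θ̇'−θ̇)/dt = (-1.074765150−-1.016892683)/0.018908 = -3.060740
  sinθ=-0.191101, cosθ=0.981570
  F = (M+m)·ẍ + m·l·cosθ·θ̈ − m·l·sinθ·θ̇² = 3.665113 + -0.170159 − -0.011192 = 3.506146
step 4→5:
  ẍ = (ẋ'−ẋ)/dt = (1.513158368−1.622181124)/0.018908 = -5.765959
  θ̈ = (θ̇'−θ̇)/dt = (-1.019160517−-1.074765150)/0.018908 = 2.940799
  sinθ=-0.209938, cosθ=0.977715
  F = (M+m)·ẍ + m·l·cosθ·θ̈ − m·l·sinθ·θ̇² = -11.217489 + 0.162849 − -0.013735 = -11.040905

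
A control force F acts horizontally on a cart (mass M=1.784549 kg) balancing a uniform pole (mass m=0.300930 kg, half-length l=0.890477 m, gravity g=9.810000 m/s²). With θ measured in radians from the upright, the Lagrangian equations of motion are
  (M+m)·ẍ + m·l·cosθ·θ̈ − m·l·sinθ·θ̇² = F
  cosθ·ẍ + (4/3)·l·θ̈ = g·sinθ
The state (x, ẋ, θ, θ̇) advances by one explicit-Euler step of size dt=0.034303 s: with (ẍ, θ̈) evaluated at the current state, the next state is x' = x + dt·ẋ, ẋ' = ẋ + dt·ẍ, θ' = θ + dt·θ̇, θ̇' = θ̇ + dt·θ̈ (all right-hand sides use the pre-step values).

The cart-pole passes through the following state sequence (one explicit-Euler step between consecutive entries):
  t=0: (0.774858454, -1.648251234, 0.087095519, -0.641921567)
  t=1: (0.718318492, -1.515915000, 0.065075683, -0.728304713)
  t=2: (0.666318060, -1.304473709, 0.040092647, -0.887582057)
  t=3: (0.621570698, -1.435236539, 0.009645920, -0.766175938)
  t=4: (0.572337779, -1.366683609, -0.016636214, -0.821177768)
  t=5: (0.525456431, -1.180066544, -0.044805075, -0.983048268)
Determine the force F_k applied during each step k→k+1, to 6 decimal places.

step 0→1:
  ẍ = (ẋ'−ẋ)/dt = (-1.515915000−-1.648251234)/0.034303 = 3.857862
  θ̈ = (θ̇'−θ̇)/dt = (-0.728304713−-0.641921567)/0.034303 = -2.518239
  sinθ=0.086985, cosθ=0.996210
  F = (M+m)·ẍ + m·l·cosθ·θ̈ − m·l·sinθ·θ̇² = 8.045490 + -0.672258 − 0.009605 = 7.363627
step 1→2:
  ẍ = (ẋ'−ẋ)/dt = (-1.304473709−-1.515915000)/0.034303 = 6.163930
  θ̈ = (θ̇'−θ̇)/dt = (-0.887582057−-0.728304713)/0.034303 = -4.643248
  sinθ=0.065030, cosθ=0.997883
  F = (M+m)·ẍ + m·l·cosθ·θ̈ − m·l·sinθ·θ̇² = 12.854747 + -1.241623 − 0.009243 = 11.603880
step 2→3:
  ẍ = (ẋ'−ẋ)/dt = (-1.435236539−-1.304473709)/0.034303 = -3.811994
  θ̈ = (θ̇'−θ̇)/dt = (-0.766175938−-0.887582057)/0.034303 = 3.539227
  sinθ=0.040082, cosθ=0.999196
  F = (M+m)·ẍ + m·l·cosθ·θ̈ − m·l·sinθ·θ̇² = -7.949833 + 0.947649 − 0.008462 = -7.010646
step 3→4:
  ẍ = (ẋ'−ẋ)/dt = (-1.366683609−-1.435236539)/0.034303 = 1.998453
  θ̈ = (θ̇'−θ̇)/dt = (-0.821177768−-0.766175938)/0.034303 = -1.603412
  sinθ=0.009646, cosθ=0.999953
  F = (M+m)·ẍ + m·l·cosθ·θ̈ − m·l·sinθ·θ̇² = 4.167732 + -0.429648 − 0.001517 = 3.736566
step 4→5:
  ẍ = (ẋ'−ẋ)/dt = (-1.180066544−-1.366683609)/0.034303 = 5.440255
  θ̈ = (θ̇'−θ̇)/dt = (-0.983048268−-0.821177768)/0.034303 = -4.718844
  sinθ=-0.016635, cosθ=0.999862
  F = (M+m)·ẍ + m·l·cosθ·θ̈ − m·l·sinθ·θ̇² = 11.345537 + -1.264339 − -0.003006 = 10.084204

F_0 = 7.363627 N
F_1 = 11.603880 N
F_2 = -7.010646 N
F_3 = 3.736566 N
F_4 = 10.084204 N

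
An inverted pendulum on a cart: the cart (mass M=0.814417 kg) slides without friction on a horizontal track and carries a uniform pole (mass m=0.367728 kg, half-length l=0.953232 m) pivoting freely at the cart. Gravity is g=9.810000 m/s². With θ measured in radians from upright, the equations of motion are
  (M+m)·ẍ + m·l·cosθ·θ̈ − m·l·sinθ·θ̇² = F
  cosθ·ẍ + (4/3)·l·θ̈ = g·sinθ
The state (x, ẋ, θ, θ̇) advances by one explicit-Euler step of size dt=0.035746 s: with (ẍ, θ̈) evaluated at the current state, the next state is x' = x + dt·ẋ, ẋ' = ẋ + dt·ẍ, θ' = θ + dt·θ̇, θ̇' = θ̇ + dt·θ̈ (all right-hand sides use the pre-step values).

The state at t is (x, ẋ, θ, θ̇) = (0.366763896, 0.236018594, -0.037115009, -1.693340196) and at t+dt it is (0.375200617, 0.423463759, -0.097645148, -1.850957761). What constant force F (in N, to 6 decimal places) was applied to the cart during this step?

F = 4.691683 N

ẍ = (ẋ'−ẋ)/dt = (0.423463759−0.236018594)/0.035746 = 5.243808
θ̈ = (θ̇'−θ̇)/dt = (-1.850957761−-1.693340196)/0.035746 = -4.409376
sinθ=-0.037106, cosθ=0.999311
F = (M+m)·ẍ + m·l·cosθ·θ̈ − m·l·sinθ·θ̇² = 6.198942 + -1.544555 − -0.037296 = 4.691683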